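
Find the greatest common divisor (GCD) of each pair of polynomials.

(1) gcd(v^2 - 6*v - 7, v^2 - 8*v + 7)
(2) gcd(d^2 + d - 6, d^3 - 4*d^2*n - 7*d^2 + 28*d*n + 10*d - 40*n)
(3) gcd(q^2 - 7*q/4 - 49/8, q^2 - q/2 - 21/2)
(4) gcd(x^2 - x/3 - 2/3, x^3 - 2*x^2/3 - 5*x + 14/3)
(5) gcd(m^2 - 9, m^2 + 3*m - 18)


(1) = gcd((v - 7)*(v + 1), (v - 7)*(v - 1)) = v - 7
(2) = d - 2
(3) = gcd((q - 7/2)*(q + 7/4), (q - 7/2)*(q + 3)) = q - 7/2
(4) = gcd((x - 1)*(x + 2/3), (x - 2)*(x - 1)*(x + 7/3)) = x - 1
(5) = gcd((m - 3)*(m + 3), (m - 3)*(m + 6)) = m - 3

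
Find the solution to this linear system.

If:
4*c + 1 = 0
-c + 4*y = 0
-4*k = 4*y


Then:
c = -1/4
k = 1/16
y = -1/16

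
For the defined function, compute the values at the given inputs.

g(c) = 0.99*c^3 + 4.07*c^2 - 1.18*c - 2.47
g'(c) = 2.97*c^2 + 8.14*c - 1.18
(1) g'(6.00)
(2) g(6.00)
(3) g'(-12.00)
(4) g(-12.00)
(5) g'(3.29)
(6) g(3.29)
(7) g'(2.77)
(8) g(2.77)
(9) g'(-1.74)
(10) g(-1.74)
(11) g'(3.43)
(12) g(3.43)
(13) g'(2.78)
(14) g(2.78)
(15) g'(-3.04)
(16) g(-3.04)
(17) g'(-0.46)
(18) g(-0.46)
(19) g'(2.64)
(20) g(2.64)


(1) = 154.58
(2) = 350.81
(3) = 328.82
(4) = -1112.95
(5) = 57.75
(6) = 72.96
(7) = 44.16
(8) = 46.53
(9) = -6.35
(10) = 6.69
(11) = 61.68
(12) = 81.32
(13) = 44.40
(14) = 46.97
(15) = 1.52
(16) = 10.92
(17) = -4.30
(18) = -1.16
(19) = 41.01
(20) = 41.00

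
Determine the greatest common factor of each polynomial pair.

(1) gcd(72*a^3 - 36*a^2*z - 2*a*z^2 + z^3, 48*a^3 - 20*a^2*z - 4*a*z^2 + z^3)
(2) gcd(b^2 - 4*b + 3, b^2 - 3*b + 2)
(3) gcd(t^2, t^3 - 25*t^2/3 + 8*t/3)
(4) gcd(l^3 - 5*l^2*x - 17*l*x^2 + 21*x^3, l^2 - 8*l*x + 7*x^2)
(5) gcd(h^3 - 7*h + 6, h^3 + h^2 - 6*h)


(1) = gcd((-6*a + z)*(-2*a + z)*(6*a + z), (-6*a + z)*(-2*a + z)*(4*a + z)) = 12*a^2 - 8*a*z + z^2
(2) = gcd((b - 3)*(b - 1), (b - 2)*(b - 1)) = b - 1
(3) = t
(4) = l^2 - 8*l*x + 7*x^2
(5) = gcd((h - 2)*(h - 1)*(h + 3), h*(h - 2)*(h + 3)) = h^2 + h - 6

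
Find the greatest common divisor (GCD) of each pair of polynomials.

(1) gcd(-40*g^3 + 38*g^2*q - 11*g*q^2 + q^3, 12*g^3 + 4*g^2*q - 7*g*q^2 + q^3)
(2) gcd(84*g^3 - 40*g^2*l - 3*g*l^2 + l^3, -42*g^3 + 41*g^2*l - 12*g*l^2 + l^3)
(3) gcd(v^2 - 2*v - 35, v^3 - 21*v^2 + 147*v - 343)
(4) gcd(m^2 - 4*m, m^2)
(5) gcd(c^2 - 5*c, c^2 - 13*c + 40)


(1) = gcd((-5*g + q)*(-4*g + q)*(-2*g + q), (-6*g + q)*(-2*g + q)*(g + q)) = -2*g + q
(2) = 14*g^2 - 9*g*l + l^2
(3) = gcd((v - 7)*(v + 5), (v - 7)^3) = v - 7
(4) = m
(5) = gcd(c*(c - 5), (c - 8)*(c - 5)) = c - 5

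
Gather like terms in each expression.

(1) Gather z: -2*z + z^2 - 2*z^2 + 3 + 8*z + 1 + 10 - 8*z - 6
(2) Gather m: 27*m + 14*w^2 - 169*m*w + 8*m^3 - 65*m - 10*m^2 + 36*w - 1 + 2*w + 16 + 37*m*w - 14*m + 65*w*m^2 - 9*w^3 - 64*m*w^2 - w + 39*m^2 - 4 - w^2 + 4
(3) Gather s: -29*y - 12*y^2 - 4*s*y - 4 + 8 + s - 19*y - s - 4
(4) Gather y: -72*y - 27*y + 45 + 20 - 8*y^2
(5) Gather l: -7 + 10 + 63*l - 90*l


(1) = -z^2 - 2*z + 8
(2) = 8*m^3 + m^2*(65*w + 29) + m*(-64*w^2 - 132*w - 52) - 9*w^3 + 13*w^2 + 37*w + 15
(3) = -4*s*y - 12*y^2 - 48*y
(4) = -8*y^2 - 99*y + 65
(5) = 3 - 27*l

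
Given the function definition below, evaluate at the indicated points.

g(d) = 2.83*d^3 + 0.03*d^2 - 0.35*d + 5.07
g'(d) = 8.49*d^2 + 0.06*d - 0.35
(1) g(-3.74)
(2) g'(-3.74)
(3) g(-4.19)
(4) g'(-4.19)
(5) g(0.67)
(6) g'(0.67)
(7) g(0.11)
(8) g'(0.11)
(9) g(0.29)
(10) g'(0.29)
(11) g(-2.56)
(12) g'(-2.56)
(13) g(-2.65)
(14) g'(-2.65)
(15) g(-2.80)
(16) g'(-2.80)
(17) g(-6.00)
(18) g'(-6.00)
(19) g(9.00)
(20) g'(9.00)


(1) = -141.25
(2) = 118.18
(3) = -201.11
(4) = 148.45
(5) = 5.70
(6) = 3.50
(7) = 5.04
(8) = -0.24
(9) = 5.04
(10) = 0.38
(11) = -41.32
(12) = 55.14
(13) = -46.46
(14) = 59.11
(15) = -55.84
(16) = 66.04
(17) = -603.03
(18) = 304.93
(19) = 2067.42
(20) = 687.88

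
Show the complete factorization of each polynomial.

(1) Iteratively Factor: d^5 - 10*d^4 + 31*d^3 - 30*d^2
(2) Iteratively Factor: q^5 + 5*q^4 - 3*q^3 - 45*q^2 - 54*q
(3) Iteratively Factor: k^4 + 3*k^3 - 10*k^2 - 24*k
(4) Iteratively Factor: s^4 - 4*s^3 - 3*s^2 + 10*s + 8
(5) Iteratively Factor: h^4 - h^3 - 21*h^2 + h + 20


(1) = (d)*(d^4 - 10*d^3 + 31*d^2 - 30*d) = d*(d - 5)*(d^3 - 5*d^2 + 6*d) = d^2*(d - 5)*(d^2 - 5*d + 6) = d^2*(d - 5)*(d - 2)*(d - 3)
(2) = (q + 2)*(q^4 + 3*q^3 - 9*q^2 - 27*q) = (q - 3)*(q + 2)*(q^3 + 6*q^2 + 9*q) = (q - 3)*(q + 2)*(q + 3)*(q^2 + 3*q) = q*(q - 3)*(q + 2)*(q + 3)*(q + 3)
(3) = (k)*(k^3 + 3*k^2 - 10*k - 24) = k*(k + 4)*(k^2 - k - 6) = k*(k - 3)*(k + 4)*(k + 2)
(4) = (s - 4)*(s^3 - 3*s - 2) = (s - 4)*(s + 1)*(s^2 - s - 2) = (s - 4)*(s - 2)*(s + 1)*(s + 1)
(5) = (h - 1)*(h^3 - 21*h - 20) = (h - 1)*(h + 1)*(h^2 - h - 20) = (h - 5)*(h - 1)*(h + 1)*(h + 4)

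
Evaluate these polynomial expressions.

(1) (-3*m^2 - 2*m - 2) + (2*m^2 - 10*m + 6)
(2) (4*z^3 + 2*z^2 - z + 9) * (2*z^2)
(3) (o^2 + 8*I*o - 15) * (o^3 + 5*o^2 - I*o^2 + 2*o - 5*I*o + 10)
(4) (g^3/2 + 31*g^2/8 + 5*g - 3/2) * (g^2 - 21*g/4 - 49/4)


(1) = -m^2 - 12*m + 4
(2) = 8*z^5 + 4*z^4 - 2*z^3 + 18*z^2
(3) = o^5 + 5*o^4 + 7*I*o^4 - 5*o^3 + 35*I*o^3 - 25*o^2 + 31*I*o^2 - 30*o + 155*I*o - 150
(4) = g^5/2 + 5*g^4/4 - 687*g^3/32 - 2407*g^2/32 - 427*g/8 + 147/8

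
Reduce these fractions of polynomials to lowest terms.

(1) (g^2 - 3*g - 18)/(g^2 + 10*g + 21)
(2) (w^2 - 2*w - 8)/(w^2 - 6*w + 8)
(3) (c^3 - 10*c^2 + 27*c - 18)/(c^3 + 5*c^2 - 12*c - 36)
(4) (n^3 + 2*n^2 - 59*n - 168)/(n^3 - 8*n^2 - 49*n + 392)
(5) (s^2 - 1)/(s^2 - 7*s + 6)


(1) = (g - 6)/(g + 7)
(2) = (w + 2)/(w - 2)
(3) = (c^2 - 7*c + 6)/(c^2 + 8*c + 12)
(4) = (n + 3)/(n - 7)
(5) = (s + 1)/(s - 6)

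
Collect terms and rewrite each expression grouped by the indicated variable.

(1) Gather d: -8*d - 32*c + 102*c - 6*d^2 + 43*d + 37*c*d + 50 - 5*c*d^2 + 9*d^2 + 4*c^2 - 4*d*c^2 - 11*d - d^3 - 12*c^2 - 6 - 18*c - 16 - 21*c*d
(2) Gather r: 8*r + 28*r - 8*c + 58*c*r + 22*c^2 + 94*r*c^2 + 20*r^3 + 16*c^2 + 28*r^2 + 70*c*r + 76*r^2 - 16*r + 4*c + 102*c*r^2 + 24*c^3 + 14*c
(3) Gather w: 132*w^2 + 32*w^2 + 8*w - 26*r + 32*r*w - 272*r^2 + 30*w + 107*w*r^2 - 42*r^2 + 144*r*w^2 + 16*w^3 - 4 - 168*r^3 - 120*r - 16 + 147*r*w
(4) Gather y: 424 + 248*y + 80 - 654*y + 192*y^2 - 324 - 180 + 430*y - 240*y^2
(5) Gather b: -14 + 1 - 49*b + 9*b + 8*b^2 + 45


(1) = -8*c^2 + 52*c - d^3 + d^2*(3 - 5*c) + d*(-4*c^2 + 16*c + 24) + 28
(2) = 24*c^3 + 38*c^2 + 10*c + 20*r^3 + r^2*(102*c + 104) + r*(94*c^2 + 128*c + 20)
(3) = -168*r^3 - 314*r^2 - 146*r + 16*w^3 + w^2*(144*r + 164) + w*(107*r^2 + 179*r + 38) - 20
(4) = -48*y^2 + 24*y
(5) = 8*b^2 - 40*b + 32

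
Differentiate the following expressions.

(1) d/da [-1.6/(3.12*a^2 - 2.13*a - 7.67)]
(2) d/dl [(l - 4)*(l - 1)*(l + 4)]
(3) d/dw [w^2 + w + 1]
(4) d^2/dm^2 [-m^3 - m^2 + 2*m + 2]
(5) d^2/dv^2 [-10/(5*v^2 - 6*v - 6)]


(1) = (9.984*a - 3.408)/(-3.12*a^2 + 2.13*a + 7.67)^2
(2) = 3*l^2 - 2*l - 16
(3) = 2*w + 1
(4) = -6*m - 2
(5) = 20*(-25*v^2 + 30*v + 4*(5*v - 3)^2 + 30)/(-5*v^2 + 6*v + 6)^3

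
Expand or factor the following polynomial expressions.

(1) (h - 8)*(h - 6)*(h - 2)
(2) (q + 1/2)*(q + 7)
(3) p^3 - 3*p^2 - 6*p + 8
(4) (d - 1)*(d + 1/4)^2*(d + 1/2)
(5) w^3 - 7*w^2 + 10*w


(1) = h^3 - 16*h^2 + 76*h - 96
(2) = q^2 + 15*q/2 + 7/2
(3) = (p - 4)*(p - 1)*(p + 2)
(4) = d^4 - 11*d^2/16 - 9*d/32 - 1/32
(5) = w*(w - 5)*(w - 2)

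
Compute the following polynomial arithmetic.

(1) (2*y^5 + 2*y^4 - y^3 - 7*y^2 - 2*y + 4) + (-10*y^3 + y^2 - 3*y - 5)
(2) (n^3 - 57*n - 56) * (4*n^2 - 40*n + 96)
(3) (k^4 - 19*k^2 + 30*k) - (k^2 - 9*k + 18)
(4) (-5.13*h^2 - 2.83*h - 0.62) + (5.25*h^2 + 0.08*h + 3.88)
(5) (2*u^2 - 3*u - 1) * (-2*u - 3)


(1) = 2*y^5 + 2*y^4 - 11*y^3 - 6*y^2 - 5*y - 1
(2) = 4*n^5 - 40*n^4 - 132*n^3 + 2056*n^2 - 3232*n - 5376
(3) = k^4 - 20*k^2 + 39*k - 18
(4) = 0.12*h^2 - 2.75*h + 3.26
(5) = -4*u^3 + 11*u + 3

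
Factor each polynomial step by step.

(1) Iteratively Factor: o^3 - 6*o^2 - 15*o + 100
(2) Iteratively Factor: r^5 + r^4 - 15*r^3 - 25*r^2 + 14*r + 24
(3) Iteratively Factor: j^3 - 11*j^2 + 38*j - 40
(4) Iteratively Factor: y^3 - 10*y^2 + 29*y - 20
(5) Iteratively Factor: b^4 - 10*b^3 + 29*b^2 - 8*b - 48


(1) = (o + 4)*(o^2 - 10*o + 25) = (o - 5)*(o + 4)*(o - 5)
(2) = (r + 2)*(r^4 - r^3 - 13*r^2 + r + 12) = (r - 4)*(r + 2)*(r^3 + 3*r^2 - r - 3) = (r - 4)*(r - 1)*(r + 2)*(r^2 + 4*r + 3) = (r - 4)*(r - 1)*(r + 1)*(r + 2)*(r + 3)
(3) = (j - 2)*(j^2 - 9*j + 20) = (j - 5)*(j - 2)*(j - 4)
(4) = (y - 5)*(y^2 - 5*y + 4) = (y - 5)*(y - 4)*(y - 1)
(5) = (b - 3)*(b^3 - 7*b^2 + 8*b + 16) = (b - 3)*(b + 1)*(b^2 - 8*b + 16) = (b - 4)*(b - 3)*(b + 1)*(b - 4)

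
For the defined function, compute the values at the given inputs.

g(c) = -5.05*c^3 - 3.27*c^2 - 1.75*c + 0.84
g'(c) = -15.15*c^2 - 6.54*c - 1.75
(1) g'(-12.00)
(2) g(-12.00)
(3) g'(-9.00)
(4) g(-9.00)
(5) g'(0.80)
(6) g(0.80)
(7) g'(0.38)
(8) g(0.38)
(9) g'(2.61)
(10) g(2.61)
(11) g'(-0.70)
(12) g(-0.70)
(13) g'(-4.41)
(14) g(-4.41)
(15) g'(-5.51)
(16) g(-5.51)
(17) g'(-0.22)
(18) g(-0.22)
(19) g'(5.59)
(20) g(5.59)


(1) = -2104.87
(2) = 8277.36
(3) = -1170.04
(4) = 3433.17
(5) = -16.68
(6) = -5.24
(7) = -6.42
(8) = -0.57
(9) = -122.02
(10) = -115.79
(11) = -4.60
(12) = 2.19
(13) = -267.55
(14) = 378.08
(15) = -425.67
(16) = 755.99
(17) = -1.04
(18) = 1.12
(19) = -511.72
(20) = -993.24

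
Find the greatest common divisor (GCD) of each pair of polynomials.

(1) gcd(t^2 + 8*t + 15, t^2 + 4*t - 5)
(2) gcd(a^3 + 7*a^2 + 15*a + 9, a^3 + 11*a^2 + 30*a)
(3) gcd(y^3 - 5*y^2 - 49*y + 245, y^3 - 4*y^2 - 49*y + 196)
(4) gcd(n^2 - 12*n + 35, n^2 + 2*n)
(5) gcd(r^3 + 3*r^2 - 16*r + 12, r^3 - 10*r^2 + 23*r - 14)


(1) = gcd((t + 3)*(t + 5), (t - 1)*(t + 5)) = t + 5
(2) = gcd((a + 1)*(a + 3)^2, a*(a + 5)*(a + 6)) = 1
(3) = gcd((y - 7)*(y - 5)*(y + 7), (y - 7)*(y - 4)*(y + 7)) = y^2 - 49
(4) = gcd((n - 7)*(n - 5), n*(n + 2)) = 1
(5) = gcd((r - 2)*(r - 1)*(r + 6), (r - 7)*(r - 2)*(r - 1)) = r^2 - 3*r + 2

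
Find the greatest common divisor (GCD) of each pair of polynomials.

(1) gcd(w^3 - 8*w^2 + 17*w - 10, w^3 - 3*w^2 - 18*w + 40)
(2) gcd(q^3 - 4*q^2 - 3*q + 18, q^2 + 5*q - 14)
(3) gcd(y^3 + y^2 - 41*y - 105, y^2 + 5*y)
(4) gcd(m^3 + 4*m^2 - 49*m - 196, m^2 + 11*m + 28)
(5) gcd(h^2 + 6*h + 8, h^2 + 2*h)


(1) = w^2 - 7*w + 10
(2) = 1
(3) = y + 5
(4) = gcd((m - 7)*(m + 4)*(m + 7), (m + 4)*(m + 7)) = m^2 + 11*m + 28
(5) = h + 2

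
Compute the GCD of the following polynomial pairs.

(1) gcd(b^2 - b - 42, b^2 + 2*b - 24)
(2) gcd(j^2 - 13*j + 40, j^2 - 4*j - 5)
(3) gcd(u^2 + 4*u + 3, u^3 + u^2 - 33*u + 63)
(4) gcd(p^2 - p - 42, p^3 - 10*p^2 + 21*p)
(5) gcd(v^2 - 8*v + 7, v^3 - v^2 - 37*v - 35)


(1) = gcd((b - 7)*(b + 6), (b - 4)*(b + 6)) = b + 6
(2) = j - 5
(3) = 1
(4) = gcd((p - 7)*(p + 6), p*(p - 7)*(p - 3)) = p - 7
(5) = gcd((v - 7)*(v - 1), (v - 7)*(v + 1)*(v + 5)) = v - 7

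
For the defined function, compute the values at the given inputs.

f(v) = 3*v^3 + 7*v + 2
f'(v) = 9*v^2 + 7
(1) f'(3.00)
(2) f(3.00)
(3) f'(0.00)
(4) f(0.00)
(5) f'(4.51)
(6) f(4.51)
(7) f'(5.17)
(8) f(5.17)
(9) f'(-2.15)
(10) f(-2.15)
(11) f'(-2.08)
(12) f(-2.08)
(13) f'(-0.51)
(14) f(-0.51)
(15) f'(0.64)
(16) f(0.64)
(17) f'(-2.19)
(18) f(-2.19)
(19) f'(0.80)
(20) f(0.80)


(1) = 88.00
(2) = 104.00
(3) = 7.00
(4) = 2.00
(5) = 190.06
(6) = 308.77
(7) = 247.56
(8) = 452.76
(9) = 48.60
(10) = -42.87
(11) = 45.94
(12) = -39.56
(13) = 9.34
(14) = -1.97
(15) = 10.69
(16) = 7.27
(17) = 50.16
(18) = -44.84
(19) = 12.76
(20) = 9.14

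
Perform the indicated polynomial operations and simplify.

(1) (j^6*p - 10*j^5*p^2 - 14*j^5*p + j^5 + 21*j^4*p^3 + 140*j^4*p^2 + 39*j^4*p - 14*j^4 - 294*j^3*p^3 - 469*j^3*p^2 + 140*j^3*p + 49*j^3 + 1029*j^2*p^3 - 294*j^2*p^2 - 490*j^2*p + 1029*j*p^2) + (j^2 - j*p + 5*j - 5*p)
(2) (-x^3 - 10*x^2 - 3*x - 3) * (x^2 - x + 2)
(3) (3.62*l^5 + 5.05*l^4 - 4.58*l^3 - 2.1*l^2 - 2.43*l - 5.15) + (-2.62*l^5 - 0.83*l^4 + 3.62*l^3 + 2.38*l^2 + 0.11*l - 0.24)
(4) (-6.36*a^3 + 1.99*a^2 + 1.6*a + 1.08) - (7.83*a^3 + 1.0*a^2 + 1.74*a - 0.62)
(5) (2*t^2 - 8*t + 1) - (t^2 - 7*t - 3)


(1) = j^6*p - 10*j^5*p^2 - 14*j^5*p + j^5 + 21*j^4*p^3 + 140*j^4*p^2 + 39*j^4*p - 14*j^4 - 294*j^3*p^3 - 469*j^3*p^2 + 140*j^3*p + 49*j^3 + 1029*j^2*p^3 - 294*j^2*p^2 - 490*j^2*p + j^2 + 1029*j*p^2 - j*p + 5*j - 5*p
(2) = -x^5 - 9*x^4 + 5*x^3 - 20*x^2 - 3*x - 6
(3) = 1.0*l^5 + 4.22*l^4 - 0.96*l^3 + 0.28*l^2 - 2.32*l - 5.39
(4) = -14.19*a^3 + 0.99*a^2 - 0.14*a + 1.7
(5) = t^2 - t + 4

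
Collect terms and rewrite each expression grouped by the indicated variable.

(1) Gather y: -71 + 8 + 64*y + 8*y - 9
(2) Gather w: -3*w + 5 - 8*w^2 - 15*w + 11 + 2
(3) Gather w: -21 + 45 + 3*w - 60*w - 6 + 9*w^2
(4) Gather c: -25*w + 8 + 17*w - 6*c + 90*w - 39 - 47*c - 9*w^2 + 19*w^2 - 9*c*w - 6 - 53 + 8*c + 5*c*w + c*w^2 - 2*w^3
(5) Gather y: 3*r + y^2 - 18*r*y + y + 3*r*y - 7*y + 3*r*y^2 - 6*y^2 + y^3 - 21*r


(1) = 72*y - 72
(2) = -8*w^2 - 18*w + 18
(3) = 9*w^2 - 57*w + 18
(4) = c*(w^2 - 4*w - 45) - 2*w^3 + 10*w^2 + 82*w - 90
(5) = -18*r + y^3 + y^2*(3*r - 5) + y*(-15*r - 6)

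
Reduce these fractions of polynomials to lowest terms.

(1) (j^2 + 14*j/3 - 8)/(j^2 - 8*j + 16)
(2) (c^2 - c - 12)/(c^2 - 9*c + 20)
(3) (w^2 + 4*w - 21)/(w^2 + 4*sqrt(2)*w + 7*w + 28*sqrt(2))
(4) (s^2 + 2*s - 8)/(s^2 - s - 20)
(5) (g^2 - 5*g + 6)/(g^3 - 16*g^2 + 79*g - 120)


(1) = (3*j^2 + 14*j - 24)/(3*j^2 - 24*j + 48)
(2) = (c + 3)/(c - 5)
(3) = (w - 3)/(w + 4*sqrt(2))
(4) = (s - 2)/(s - 5)
(5) = (g - 2)/(g^2 - 13*g + 40)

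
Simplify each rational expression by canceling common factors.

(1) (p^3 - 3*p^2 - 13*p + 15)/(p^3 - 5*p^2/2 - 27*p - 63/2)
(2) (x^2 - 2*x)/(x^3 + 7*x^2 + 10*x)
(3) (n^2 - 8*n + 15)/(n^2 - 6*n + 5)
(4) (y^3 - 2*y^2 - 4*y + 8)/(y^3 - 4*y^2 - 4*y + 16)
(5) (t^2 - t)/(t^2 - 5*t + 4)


(1) = (2*p^2 - 12*p + 10)/(2*p^2 - 11*p - 21)
(2) = (x - 2)/(x^2 + 7*x + 10)
(3) = (n - 3)/(n - 1)
(4) = (y - 2)/(y - 4)
(5) = t/(t - 4)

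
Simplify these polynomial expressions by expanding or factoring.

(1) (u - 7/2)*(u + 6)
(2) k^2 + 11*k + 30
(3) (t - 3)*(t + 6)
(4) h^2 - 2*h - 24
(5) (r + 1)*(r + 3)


(1) = u^2 + 5*u/2 - 21
(2) = (k + 5)*(k + 6)
(3) = t^2 + 3*t - 18
(4) = (h - 6)*(h + 4)
(5) = r^2 + 4*r + 3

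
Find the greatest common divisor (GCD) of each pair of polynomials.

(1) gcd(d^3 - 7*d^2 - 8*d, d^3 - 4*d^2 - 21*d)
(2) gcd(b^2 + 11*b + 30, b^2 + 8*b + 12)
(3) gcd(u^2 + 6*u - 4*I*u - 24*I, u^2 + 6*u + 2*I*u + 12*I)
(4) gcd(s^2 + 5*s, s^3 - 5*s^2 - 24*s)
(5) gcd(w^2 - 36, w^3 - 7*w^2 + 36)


(1) = d
(2) = gcd((b + 5)*(b + 6), (b + 2)*(b + 6)) = b + 6
(3) = gcd((u + 6)*(u - 4*I), (u + 6)*(u + 2*I)) = u + 6
(4) = gcd(s*(s + 5), s*(s - 8)*(s + 3)) = s
(5) = gcd((w - 6)*(w + 6), (w - 6)*(w - 3)*(w + 2)) = w - 6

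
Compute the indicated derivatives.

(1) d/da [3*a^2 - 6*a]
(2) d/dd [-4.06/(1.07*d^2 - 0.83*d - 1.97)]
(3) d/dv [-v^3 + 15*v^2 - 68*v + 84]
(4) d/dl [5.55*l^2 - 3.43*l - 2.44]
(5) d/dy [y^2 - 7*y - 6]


(1) = 6*a - 6
(2) = (8.6884*d - 3.3698)/(-1.07*d^2 + 0.83*d + 1.97)^2
(3) = -3*v^2 + 30*v - 68
(4) = 11.1*l - 3.43
(5) = 2*y - 7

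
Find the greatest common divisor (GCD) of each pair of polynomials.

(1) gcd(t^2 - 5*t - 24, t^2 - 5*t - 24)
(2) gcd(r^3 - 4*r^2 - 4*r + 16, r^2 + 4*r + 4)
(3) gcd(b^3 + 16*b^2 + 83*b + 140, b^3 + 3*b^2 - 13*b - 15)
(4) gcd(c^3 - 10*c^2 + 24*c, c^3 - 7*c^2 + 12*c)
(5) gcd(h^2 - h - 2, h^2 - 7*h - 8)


(1) = gcd((t - 8)*(t + 3), (t - 8)*(t + 3)) = t^2 - 5*t - 24
(2) = r + 2
(3) = b + 5
(4) = c^2 - 4*c
(5) = h + 1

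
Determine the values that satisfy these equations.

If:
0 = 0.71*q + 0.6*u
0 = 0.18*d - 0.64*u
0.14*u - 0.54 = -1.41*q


Then:
d = -1.83
q = 0.43
u = -0.51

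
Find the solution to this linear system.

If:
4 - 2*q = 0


Then:
q = 2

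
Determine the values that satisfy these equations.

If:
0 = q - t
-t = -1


Then:
q = 1
t = 1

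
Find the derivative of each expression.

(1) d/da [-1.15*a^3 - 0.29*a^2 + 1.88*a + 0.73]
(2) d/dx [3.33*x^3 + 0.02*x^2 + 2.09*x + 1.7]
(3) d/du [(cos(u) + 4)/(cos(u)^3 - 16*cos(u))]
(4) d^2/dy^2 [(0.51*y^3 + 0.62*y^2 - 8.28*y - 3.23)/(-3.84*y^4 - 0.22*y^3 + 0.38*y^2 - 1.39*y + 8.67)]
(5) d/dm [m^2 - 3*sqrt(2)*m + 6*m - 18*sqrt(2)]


(1) = -3.45*a^2 - 0.58*a + 1.88
(2) = 9.99*x^2 + 0.04*x + 2.09
(3) = 2*(cos(u) - 2)*sin(u)/((cos(u) - 4)^2*cos(u)^2)
(4) = (-15.040512*y^9 - 54.853632*y^8 + 1457.515008*y^7 + 1100.640632*y^6 - 355.083804*y^5 - 858.219696*y^4 + 5559.43479*y^3 + 1537.805958*y^2 - 366.963666*y + 97.558342)/(56.623104*y^12 + 9.732096*y^11 - 16.252416*y^10 + 59.573656*y^9 - 374.879112*y^8 - 55.819092*y^7 + 96.154396*y^6 - 271.435746*y^5 + 844.079574*y^4 + 79.774057*y^3 - 135.946467*y^2 + 313.454313*y - 651.714363)
(5) = 2*m - 3*sqrt(2) + 6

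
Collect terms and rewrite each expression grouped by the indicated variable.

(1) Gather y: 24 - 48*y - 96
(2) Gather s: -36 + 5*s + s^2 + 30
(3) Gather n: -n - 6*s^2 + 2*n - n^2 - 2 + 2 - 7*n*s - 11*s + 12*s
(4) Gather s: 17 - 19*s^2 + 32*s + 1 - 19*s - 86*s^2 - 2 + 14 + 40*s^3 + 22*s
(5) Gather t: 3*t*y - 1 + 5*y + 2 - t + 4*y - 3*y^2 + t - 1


(1) = -48*y - 72
(2) = s^2 + 5*s - 6
(3) = -n^2 + n*(1 - 7*s) - 6*s^2 + s
(4) = 40*s^3 - 105*s^2 + 35*s + 30
(5) = 3*t*y - 3*y^2 + 9*y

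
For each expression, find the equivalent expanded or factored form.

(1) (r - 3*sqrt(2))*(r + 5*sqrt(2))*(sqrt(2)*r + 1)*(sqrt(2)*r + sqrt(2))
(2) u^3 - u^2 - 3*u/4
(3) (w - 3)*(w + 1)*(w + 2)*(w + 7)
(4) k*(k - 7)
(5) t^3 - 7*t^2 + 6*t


(1) = 2*r^4 + 2*r^3 + 5*sqrt(2)*r^3 - 56*r^2 + 5*sqrt(2)*r^2 - 56*r - 30*sqrt(2)*r - 30*sqrt(2)
(2) = u*(u - 3/2)*(u + 1/2)
(3) = w^4 + 7*w^3 - 7*w^2 - 55*w - 42
(4) = k^2 - 7*k
(5) = t*(t - 6)*(t - 1)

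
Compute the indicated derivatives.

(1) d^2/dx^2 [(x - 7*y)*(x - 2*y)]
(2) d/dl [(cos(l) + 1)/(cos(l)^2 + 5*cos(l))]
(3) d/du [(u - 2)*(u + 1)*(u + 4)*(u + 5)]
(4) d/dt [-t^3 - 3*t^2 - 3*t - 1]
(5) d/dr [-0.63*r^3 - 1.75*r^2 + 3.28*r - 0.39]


(1) = 2
(2) = (sin(l) + 5*sin(l)/cos(l)^2 + 2*tan(l))/(cos(l) + 5)^2
(3) = 4*u^3 + 24*u^2 + 18*u - 38
(4) = -3*t^2 - 6*t - 3
(5) = -1.89*r^2 - 3.5*r + 3.28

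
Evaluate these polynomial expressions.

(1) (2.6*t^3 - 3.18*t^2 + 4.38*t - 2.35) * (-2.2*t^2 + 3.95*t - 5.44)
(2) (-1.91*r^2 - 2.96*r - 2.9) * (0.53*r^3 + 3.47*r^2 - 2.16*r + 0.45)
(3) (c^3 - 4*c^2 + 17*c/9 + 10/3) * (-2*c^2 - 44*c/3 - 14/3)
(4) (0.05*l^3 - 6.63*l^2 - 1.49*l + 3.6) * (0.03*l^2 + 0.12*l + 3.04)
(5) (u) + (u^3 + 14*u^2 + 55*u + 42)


(1) = -5.72*t^5 + 17.266*t^4 - 36.341*t^3 + 39.7702*t^2 - 33.1097*t + 12.784
(2) = -1.0123*r^5 - 8.1965*r^4 - 7.6826*r^3 - 4.5289*r^2 + 4.932*r - 1.305
(3) = -2*c^5 - 20*c^4/3 + 452*c^3/9 - 424*c^2/27 - 1558*c/27 - 140/9
(4) = 0.0015*l^5 - 0.1929*l^4 - 0.6883*l^3 - 20.226*l^2 - 4.0976*l + 10.944
(5) = u^3 + 14*u^2 + 56*u + 42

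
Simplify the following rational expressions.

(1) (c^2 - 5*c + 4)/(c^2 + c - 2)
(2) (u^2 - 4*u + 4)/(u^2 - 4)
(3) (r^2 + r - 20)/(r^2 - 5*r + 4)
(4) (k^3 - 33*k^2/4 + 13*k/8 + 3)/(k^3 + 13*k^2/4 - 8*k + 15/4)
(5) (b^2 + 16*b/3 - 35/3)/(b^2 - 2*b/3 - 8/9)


(1) = (c - 4)/(c + 2)
(2) = (u - 2)/(u + 2)
(3) = (r + 5)/(r - 1)
(4) = (2*k^2 - 15*k - 8)/(2*k^2 + 8*k - 10)
(5) = (9*b^2 + 48*b - 105)/(9*b^2 - 6*b - 8)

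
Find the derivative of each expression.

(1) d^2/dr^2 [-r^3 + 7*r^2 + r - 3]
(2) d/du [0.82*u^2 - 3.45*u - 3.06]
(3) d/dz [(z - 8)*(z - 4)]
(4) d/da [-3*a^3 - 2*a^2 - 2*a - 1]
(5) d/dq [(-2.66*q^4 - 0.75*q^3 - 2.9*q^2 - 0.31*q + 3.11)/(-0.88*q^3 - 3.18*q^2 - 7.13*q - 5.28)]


(1) = 14 - 6*r
(2) = 1.64*u - 3.45
(3) = 2*z - 12
(4) = -9*a^2 - 4*a - 2
(5) = (2.3408*q^6 + 16.9176*q^5 + 56.7304*q^4 + 66.3286*q^3 + 39.7816*q^2 + 50.4036*q + 23.8111)/(0.7744*q^6 + 5.5968*q^5 + 22.6612*q^4 + 54.6396*q^3 + 84.4177*q^2 + 75.2928*q + 27.8784)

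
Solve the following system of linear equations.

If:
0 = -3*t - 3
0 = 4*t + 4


Then:
t = -1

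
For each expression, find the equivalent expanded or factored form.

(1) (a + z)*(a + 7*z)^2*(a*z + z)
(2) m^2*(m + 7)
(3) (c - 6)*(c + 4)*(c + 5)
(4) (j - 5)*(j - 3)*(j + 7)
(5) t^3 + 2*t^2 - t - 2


(1) = a^4*z + 15*a^3*z^2 + a^3*z + 63*a^2*z^3 + 15*a^2*z^2 + 49*a*z^4 + 63*a*z^3 + 49*z^4
(2) = m^3 + 7*m^2
(3) = c^3 + 3*c^2 - 34*c - 120
(4) = j^3 - j^2 - 41*j + 105
(5) = (t - 1)*(t + 1)*(t + 2)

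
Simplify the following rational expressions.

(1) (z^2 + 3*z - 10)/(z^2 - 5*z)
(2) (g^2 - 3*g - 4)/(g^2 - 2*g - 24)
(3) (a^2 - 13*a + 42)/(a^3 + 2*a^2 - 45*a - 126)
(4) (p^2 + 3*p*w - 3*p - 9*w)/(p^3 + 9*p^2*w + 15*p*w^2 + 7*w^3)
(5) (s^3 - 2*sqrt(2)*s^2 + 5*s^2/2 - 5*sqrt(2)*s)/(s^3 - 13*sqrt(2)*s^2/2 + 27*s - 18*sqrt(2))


(1) = (z^2 + 3*z - 10)/(z^2 - 5*z)
(2) = (g^2 - 3*g - 4)/(g^2 - 2*g - 24)
(3) = (a - 6)/(a^2 + 9*a + 18)
(4) = (p^2 + 3*p*w - 3*p - 9*w)/(p^3 + 9*p^2*w + 15*p*w^2 + 7*w^3)
(5) = (4*s^2 + 10*s)/(4*s^2 - 18*sqrt(2)*s + 36)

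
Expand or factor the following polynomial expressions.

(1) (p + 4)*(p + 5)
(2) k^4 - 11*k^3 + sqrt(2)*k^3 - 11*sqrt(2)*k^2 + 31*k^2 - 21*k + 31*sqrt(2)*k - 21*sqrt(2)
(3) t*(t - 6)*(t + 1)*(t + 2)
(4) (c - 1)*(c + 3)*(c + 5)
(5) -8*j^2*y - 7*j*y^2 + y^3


(1) = p^2 + 9*p + 20
(2) = (k - 7)*(k - 3)*(k - 1)*(k + sqrt(2))
(3) = t^4 - 3*t^3 - 16*t^2 - 12*t
(4) = c^3 + 7*c^2 + 7*c - 15
(5) = y*(-8*j + y)*(j + y)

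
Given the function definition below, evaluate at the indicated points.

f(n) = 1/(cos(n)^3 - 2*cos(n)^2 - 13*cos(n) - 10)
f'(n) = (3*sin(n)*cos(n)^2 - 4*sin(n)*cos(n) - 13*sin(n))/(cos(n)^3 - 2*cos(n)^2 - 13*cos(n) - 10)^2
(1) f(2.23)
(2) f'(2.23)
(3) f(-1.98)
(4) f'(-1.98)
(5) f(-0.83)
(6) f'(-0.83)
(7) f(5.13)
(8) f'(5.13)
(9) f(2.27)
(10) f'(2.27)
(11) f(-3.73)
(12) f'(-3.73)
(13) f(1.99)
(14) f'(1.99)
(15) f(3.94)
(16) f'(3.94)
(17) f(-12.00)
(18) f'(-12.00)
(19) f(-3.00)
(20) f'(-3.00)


(1) = -0.33
(2) = -0.82
(3) = -0.19
(4) = 0.37
(5) = -0.05
(6) = 0.03
(7) = -0.06
(8) = 0.05
(9) = -0.37
(10) = -0.94
(11) = -0.87
(12) = -3.21
(13) = -0.20
(14) = -0.38
(15) = -0.45
(16) = 1.25
(17) = -0.05
(18) = -0.02
(19) = -16.52
(20) = 234.83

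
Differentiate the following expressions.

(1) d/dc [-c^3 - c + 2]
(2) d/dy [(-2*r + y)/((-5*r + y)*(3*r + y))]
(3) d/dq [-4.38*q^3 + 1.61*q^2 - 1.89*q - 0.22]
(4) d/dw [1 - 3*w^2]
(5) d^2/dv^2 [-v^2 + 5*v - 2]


(1) = -3*c^2 - 1
(2) = ((-2*r + y)*(5*r - y) + (2*r - y)*(3*r + y) - (3*r + y)*(5*r - y))/((3*r + y)^2*(5*r - y)^2)
(3) = -13.14*q^2 + 3.22*q - 1.89
(4) = -6*w
(5) = -2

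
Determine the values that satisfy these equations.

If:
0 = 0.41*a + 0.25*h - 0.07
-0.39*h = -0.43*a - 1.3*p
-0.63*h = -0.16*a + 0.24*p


Then:
a = 0.14
h = 0.05
p = -0.03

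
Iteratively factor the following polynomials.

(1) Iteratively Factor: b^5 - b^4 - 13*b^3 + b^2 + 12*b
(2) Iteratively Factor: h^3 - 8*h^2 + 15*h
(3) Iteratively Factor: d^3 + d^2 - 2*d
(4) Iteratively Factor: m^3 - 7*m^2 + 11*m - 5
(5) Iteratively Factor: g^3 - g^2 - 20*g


(1) = (b - 4)*(b^4 + 3*b^3 - b^2 - 3*b) = b*(b - 4)*(b^3 + 3*b^2 - b - 3) = b*(b - 4)*(b + 1)*(b^2 + 2*b - 3) = b*(b - 4)*(b + 1)*(b + 3)*(b - 1)
(2) = (h - 5)*(h^2 - 3*h) = (h - 5)*(h - 3)*(h)
(3) = (d + 2)*(d^2 - d) = d*(d + 2)*(d - 1)
(4) = (m - 1)*(m^2 - 6*m + 5) = (m - 1)^2*(m - 5)
(5) = (g + 4)*(g^2 - 5*g) = (g - 5)*(g + 4)*(g)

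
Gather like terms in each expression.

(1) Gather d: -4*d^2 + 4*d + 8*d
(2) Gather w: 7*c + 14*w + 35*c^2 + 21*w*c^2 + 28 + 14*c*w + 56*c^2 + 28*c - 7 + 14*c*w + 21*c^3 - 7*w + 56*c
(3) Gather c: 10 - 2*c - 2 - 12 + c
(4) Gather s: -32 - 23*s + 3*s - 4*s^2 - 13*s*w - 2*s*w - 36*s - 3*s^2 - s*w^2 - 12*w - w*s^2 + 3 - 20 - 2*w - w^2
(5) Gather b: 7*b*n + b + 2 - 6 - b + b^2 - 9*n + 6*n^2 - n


(1) = -4*d^2 + 12*d
(2) = 21*c^3 + 91*c^2 + 91*c + w*(21*c^2 + 28*c + 7) + 21
(3) = -c - 4
(4) = s^2*(-w - 7) + s*(-w^2 - 15*w - 56) - w^2 - 14*w - 49
(5) = b^2 + 7*b*n + 6*n^2 - 10*n - 4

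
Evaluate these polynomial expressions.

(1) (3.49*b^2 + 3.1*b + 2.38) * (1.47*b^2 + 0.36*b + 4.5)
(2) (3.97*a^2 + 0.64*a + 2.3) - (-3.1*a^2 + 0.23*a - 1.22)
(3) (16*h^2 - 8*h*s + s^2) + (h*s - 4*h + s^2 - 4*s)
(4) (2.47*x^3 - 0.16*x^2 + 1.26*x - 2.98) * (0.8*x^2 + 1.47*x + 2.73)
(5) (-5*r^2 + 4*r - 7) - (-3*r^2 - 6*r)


(1) = 5.1303*b^4 + 5.8134*b^3 + 20.3196*b^2 + 14.8068*b + 10.71
(2) = 7.07*a^2 + 0.41*a + 3.52
(3) = 16*h^2 - 7*h*s - 4*h + 2*s^2 - 4*s
(4) = 1.976*x^5 + 3.5029*x^4 + 7.5159*x^3 - 0.9686*x^2 - 0.9408*x - 8.1354
(5) = -2*r^2 + 10*r - 7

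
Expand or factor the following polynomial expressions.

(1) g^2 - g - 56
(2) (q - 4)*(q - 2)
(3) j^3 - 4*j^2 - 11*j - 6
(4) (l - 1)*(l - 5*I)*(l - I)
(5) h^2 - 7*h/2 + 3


(1) = (g - 8)*(g + 7)
(2) = q^2 - 6*q + 8
(3) = (j - 6)*(j + 1)^2
(4) = l^3 - l^2 - 6*I*l^2 - 5*l + 6*I*l + 5
(5) = (h - 2)*(h - 3/2)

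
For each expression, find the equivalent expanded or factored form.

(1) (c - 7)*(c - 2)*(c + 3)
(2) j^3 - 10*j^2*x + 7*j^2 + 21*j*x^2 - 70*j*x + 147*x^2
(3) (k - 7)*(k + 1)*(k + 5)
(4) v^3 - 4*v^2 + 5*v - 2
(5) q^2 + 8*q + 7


(1) = c^3 - 6*c^2 - 13*c + 42
(2) = (j + 7)*(j - 7*x)*(j - 3*x)
(3) = k^3 - k^2 - 37*k - 35
(4) = (v - 2)*(v - 1)^2
(5) = (q + 1)*(q + 7)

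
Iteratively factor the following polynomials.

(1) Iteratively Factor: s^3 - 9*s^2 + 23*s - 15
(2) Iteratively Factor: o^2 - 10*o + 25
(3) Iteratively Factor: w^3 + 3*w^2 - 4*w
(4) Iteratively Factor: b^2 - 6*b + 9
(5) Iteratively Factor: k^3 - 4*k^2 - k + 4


(1) = (s - 3)*(s^2 - 6*s + 5) = (s - 5)*(s - 3)*(s - 1)
(2) = (o - 5)*(o - 5)
(3) = (w + 4)*(w^2 - w) = w*(w + 4)*(w - 1)
(4) = (b - 3)*(b - 3)
(5) = (k + 1)*(k^2 - 5*k + 4) = (k - 4)*(k + 1)*(k - 1)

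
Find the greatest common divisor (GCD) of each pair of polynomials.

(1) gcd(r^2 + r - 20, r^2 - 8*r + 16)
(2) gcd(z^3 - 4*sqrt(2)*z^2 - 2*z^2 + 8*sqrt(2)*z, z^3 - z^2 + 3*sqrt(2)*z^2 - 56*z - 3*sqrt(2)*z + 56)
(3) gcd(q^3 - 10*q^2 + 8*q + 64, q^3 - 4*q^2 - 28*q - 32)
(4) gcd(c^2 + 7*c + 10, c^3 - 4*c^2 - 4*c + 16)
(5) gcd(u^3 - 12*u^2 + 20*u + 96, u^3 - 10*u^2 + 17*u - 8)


(1) = gcd((r - 4)*(r + 5), (r - 4)^2) = r - 4
(2) = z - 4*sqrt(2)
(3) = q^2 - 6*q - 16
(4) = c + 2
(5) = u - 8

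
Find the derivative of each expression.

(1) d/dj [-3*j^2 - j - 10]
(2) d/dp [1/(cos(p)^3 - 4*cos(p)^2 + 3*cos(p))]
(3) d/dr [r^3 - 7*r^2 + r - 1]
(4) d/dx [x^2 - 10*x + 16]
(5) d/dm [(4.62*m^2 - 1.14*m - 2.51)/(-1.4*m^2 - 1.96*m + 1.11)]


(1) = -6*j - 1
(2) = (3*sin(p) + 3*sin(p)/cos(p)^2 - 8*tan(p))/((cos(p) - 3)^2*(cos(p) - 1)^2)
(3) = 3*r^2 - 14*r + 1
(4) = 2*x - 10
(5) = (-10.6512*m^2 + 3.2284*m - 6.185)/(1.96*m^4 + 5.488*m^3 + 0.7336*m^2 - 4.3512*m + 1.2321)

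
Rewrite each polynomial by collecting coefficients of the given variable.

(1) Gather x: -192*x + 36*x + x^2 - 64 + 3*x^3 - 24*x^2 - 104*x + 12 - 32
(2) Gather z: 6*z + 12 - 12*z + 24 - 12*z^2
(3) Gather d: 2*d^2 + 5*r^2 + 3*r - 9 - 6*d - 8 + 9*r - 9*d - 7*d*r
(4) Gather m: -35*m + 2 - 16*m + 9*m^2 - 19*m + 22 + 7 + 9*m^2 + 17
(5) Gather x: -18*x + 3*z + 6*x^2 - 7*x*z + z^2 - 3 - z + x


(1) = 3*x^3 - 23*x^2 - 260*x - 84
(2) = -12*z^2 - 6*z + 36
(3) = 2*d^2 + d*(-7*r - 15) + 5*r^2 + 12*r - 17
(4) = 18*m^2 - 70*m + 48
(5) = 6*x^2 + x*(-7*z - 17) + z^2 + 2*z - 3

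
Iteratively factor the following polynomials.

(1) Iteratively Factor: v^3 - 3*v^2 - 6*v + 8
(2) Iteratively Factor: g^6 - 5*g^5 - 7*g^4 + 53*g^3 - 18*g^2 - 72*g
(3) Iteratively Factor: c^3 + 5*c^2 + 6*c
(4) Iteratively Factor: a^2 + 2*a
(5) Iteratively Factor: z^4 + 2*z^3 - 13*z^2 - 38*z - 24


(1) = (v - 4)*(v^2 + v - 2) = (v - 4)*(v - 1)*(v + 2)
(2) = (g - 4)*(g^5 - g^4 - 11*g^3 + 9*g^2 + 18*g) = (g - 4)*(g + 1)*(g^4 - 2*g^3 - 9*g^2 + 18*g) = (g - 4)*(g - 3)*(g + 1)*(g^3 + g^2 - 6*g) = g*(g - 4)*(g - 3)*(g + 1)*(g^2 + g - 6) = g*(g - 4)*(g - 3)*(g - 2)*(g + 1)*(g + 3)
(3) = (c)*(c^2 + 5*c + 6) = c*(c + 3)*(c + 2)
(4) = (a + 2)*(a)
(5) = (z - 4)*(z^3 + 6*z^2 + 11*z + 6) = (z - 4)*(z + 3)*(z^2 + 3*z + 2) = (z - 4)*(z + 1)*(z + 3)*(z + 2)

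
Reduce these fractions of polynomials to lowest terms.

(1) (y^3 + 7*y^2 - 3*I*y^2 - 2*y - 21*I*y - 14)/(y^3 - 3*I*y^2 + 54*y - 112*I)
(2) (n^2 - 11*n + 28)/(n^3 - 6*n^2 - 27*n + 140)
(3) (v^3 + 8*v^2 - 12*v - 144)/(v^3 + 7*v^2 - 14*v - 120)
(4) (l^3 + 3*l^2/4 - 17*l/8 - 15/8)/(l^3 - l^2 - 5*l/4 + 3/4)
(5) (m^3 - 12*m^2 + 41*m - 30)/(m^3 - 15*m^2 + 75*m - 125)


(1) = (y^2 + y*(7 - I) - 7*I)/(y^2 - I*y + 56)
(2) = 1/(n + 5)
(3) = (v + 6)/(v + 5)
(4) = (4*l + 5)/(4*l - 2)
(5) = (m^2 - 7*m + 6)/(m^2 - 10*m + 25)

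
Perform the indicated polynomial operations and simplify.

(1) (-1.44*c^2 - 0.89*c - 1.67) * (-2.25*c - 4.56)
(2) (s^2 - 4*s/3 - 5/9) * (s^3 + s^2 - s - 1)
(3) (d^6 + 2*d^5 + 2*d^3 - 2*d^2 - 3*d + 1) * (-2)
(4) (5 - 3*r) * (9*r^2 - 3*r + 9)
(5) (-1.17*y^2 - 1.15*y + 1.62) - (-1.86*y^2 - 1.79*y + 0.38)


(1) = 3.24*c^3 + 8.5689*c^2 + 7.8159*c + 7.6152
(2) = s^5 - s^4/3 - 26*s^3/9 - 2*s^2/9 + 17*s/9 + 5/9
(3) = -2*d^6 - 4*d^5 - 4*d^3 + 4*d^2 + 6*d - 2
(4) = -27*r^3 + 54*r^2 - 42*r + 45
(5) = 0.69*y^2 + 0.64*y + 1.24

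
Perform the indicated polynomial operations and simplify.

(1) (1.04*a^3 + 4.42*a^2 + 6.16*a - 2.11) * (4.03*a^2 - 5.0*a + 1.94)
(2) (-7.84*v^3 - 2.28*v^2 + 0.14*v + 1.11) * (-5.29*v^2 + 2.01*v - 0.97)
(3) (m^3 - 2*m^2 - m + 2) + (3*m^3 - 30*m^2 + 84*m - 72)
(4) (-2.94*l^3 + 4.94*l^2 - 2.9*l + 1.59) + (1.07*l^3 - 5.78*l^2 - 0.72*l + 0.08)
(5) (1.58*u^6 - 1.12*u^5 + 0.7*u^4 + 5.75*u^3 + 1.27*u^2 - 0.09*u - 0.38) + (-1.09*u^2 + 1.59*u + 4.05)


(1) = 4.1912*a^5 + 12.6126*a^4 + 4.7424*a^3 - 30.7285*a^2 + 22.5004*a - 4.0934
(2) = 41.4736*v^5 - 3.6972*v^4 + 2.2814*v^3 - 3.3789*v^2 + 2.0953*v - 1.0767
(3) = 4*m^3 - 32*m^2 + 83*m - 70
(4) = -1.87*l^3 - 0.84*l^2 - 3.62*l + 1.67
(5) = 1.58*u^6 - 1.12*u^5 + 0.7*u^4 + 5.75*u^3 + 0.18*u^2 + 1.5*u + 3.67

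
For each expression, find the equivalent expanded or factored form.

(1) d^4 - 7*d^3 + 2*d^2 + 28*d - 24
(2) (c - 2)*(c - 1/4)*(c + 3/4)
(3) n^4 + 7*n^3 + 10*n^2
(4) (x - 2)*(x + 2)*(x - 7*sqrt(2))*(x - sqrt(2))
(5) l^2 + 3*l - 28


(1) = (d - 6)*(d - 2)*(d - 1)*(d + 2)
(2) = c^3 - 3*c^2/2 - 19*c/16 + 3/8
(3) = n^2*(n + 2)*(n + 5)
(4) = x^4 - 8*sqrt(2)*x^3 + 10*x^2 + 32*sqrt(2)*x - 56
(5) = (l - 4)*(l + 7)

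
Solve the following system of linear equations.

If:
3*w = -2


Then:
w = -2/3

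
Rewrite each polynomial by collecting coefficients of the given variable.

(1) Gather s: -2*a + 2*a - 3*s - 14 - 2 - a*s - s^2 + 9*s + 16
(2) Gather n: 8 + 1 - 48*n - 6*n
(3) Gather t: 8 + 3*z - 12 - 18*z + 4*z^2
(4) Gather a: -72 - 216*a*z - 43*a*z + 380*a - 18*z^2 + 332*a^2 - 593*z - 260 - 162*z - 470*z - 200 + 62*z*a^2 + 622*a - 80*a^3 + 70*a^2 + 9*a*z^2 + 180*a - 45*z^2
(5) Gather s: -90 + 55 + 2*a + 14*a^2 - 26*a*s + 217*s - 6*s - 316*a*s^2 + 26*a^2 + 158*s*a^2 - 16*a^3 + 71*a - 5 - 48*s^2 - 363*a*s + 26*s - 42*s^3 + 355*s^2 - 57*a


(1) = -s^2 + s*(6 - a)
(2) = 9 - 54*n
(3) = 4*z^2 - 15*z - 4
(4) = -80*a^3 + a^2*(62*z + 402) + a*(9*z^2 - 259*z + 1182) - 63*z^2 - 1225*z - 532
(5) = -16*a^3 + 40*a^2 + 16*a - 42*s^3 + s^2*(307 - 316*a) + s*(158*a^2 - 389*a + 237) - 40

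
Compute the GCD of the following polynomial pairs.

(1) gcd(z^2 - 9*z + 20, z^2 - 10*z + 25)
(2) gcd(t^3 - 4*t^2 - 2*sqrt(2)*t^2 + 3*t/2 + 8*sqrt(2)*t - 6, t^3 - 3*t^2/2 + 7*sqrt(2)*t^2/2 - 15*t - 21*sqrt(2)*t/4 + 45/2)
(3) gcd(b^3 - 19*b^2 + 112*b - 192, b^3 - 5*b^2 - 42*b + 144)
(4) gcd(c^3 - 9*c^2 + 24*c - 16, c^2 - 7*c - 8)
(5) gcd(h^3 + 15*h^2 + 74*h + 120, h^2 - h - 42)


(1) = z - 5
(2) = t - 3*sqrt(2)/2
(3) = b^2 - 11*b + 24
(4) = 1
(5) = h + 6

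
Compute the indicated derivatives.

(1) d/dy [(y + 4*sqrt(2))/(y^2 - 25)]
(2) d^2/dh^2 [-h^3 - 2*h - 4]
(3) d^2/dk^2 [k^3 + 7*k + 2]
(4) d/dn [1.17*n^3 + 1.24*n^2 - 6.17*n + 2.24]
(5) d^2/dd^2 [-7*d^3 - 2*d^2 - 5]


(1) = (y^2 - 2*y*(y + 4*sqrt(2)) - 25)/(y^2 - 25)^2
(2) = -6*h
(3) = 6*k
(4) = 3.51*n^2 + 2.48*n - 6.17
(5) = -42*d - 4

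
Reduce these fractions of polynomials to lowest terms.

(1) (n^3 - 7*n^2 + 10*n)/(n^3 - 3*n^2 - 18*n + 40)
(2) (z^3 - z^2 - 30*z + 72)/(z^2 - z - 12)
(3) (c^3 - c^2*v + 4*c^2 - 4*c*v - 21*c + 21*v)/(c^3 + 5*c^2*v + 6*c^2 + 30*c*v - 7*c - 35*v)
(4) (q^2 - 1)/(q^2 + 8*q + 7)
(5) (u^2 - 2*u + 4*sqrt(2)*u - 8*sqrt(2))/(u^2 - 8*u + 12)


(1) = n/(n + 4)
(2) = (z^2 + 3*z - 18)/(z + 3)
(3) = (c^2 - c*v - 3*c + 3*v)/(c^2 + 5*c*v - c - 5*v)
(4) = (q - 1)/(q + 7)
(5) = (u + 4*sqrt(2))/(u - 6)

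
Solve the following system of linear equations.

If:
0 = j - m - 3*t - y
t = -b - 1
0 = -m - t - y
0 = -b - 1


Then:
b = -1
j = 0
m = -y
t = 0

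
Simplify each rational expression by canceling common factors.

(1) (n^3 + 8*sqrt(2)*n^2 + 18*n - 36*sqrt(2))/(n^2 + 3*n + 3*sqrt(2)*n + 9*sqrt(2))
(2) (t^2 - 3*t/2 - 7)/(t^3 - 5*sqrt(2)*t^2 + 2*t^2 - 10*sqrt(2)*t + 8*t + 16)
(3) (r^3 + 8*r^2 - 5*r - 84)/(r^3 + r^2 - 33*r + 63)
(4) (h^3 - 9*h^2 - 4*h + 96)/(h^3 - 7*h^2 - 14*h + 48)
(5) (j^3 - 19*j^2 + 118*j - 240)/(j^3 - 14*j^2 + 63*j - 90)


(1) = (n^2 + 5*sqrt(2)*n - 12)/(n + 3)
(2) = (2*t - 7)/(2*t^2 - 10*sqrt(2)*t + 16)
(3) = (r + 4)/(r - 3)
(4) = (h - 4)/(h - 2)
(5) = (j - 8)/(j - 3)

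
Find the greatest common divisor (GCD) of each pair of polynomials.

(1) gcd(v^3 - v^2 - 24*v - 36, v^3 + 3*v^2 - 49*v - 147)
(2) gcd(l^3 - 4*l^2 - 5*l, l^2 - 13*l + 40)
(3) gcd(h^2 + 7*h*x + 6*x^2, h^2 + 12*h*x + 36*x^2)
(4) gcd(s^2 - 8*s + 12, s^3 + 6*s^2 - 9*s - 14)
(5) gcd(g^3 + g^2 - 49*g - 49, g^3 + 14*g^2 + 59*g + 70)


(1) = gcd((v - 6)*(v + 2)*(v + 3), (v - 7)*(v + 3)*(v + 7)) = v + 3
(2) = gcd(l*(l - 5)*(l + 1), (l - 8)*(l - 5)) = l - 5
(3) = h + 6*x
(4) = s - 2
(5) = g + 7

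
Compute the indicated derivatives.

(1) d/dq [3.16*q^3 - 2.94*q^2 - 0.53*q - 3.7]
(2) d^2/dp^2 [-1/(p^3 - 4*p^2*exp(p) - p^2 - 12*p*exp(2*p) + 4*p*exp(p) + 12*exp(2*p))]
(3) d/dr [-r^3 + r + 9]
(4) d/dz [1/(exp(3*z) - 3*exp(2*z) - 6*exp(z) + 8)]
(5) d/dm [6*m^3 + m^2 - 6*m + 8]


(1) = 9.48*q^2 - 5.88*q - 0.53
(2) = 2*((-2*p^2*exp(p) - 24*p*exp(2*p) - 6*p*exp(p) + 3*p - 1)*(p^3 - 4*p^2*exp(p) - p^2 - 12*p*exp(2*p) + 4*p*exp(p) + 12*exp(2*p)) - (4*p^2*exp(p) - 3*p^2 + 24*p*exp(2*p) + 4*p*exp(p) + 2*p - 12*exp(2*p) - 4*exp(p))^2)/(p^3 - 4*p^2*exp(p) - p^2 - 12*p*exp(2*p) + 4*p*exp(p) + 12*exp(2*p))^3
(3) = 1 - 3*r^2
(4) = 3*(-exp(2*z) + 2*exp(z) + 2)*exp(z)/(exp(3*z) - 3*exp(2*z) - 6*exp(z) + 8)^2
(5) = 18*m^2 + 2*m - 6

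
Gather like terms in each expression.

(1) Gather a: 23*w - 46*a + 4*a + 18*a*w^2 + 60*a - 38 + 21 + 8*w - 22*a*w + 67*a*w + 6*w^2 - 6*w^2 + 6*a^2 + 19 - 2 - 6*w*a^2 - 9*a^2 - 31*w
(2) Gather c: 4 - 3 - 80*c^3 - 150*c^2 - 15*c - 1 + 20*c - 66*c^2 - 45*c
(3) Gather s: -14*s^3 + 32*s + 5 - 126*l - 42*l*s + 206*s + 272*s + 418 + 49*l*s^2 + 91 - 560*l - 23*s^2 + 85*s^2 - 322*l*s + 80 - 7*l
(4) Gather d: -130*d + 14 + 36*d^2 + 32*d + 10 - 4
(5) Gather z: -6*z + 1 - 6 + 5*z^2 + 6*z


(1) = a^2*(-6*w - 3) + a*(18*w^2 + 45*w + 18)
(2) = -80*c^3 - 216*c^2 - 40*c
(3) = -693*l - 14*s^3 + s^2*(49*l + 62) + s*(510 - 364*l) + 594
(4) = 36*d^2 - 98*d + 20
(5) = 5*z^2 - 5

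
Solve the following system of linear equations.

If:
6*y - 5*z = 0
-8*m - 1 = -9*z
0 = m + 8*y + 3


Then:
m = -101/187
y = -115/374
z = -69/187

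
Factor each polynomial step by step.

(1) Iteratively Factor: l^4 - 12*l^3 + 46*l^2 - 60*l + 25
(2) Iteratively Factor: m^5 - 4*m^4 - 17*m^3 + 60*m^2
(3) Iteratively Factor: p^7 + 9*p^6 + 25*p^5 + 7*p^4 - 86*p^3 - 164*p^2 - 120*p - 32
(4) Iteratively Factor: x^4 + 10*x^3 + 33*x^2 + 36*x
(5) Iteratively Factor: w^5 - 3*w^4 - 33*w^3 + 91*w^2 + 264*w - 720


(1) = (l - 5)*(l^3 - 7*l^2 + 11*l - 5) = (l - 5)^2*(l^2 - 2*l + 1) = (l - 5)^2*(l - 1)*(l - 1)
(2) = (m - 3)*(m^4 - m^3 - 20*m^2) = m*(m - 3)*(m^3 - m^2 - 20*m) = m^2*(m - 3)*(m^2 - m - 20) = m^2*(m - 5)*(m - 3)*(m + 4)
(3) = (p - 2)*(p^6 + 11*p^5 + 47*p^4 + 101*p^3 + 116*p^2 + 68*p + 16) = (p - 2)*(p + 2)*(p^5 + 9*p^4 + 29*p^3 + 43*p^2 + 30*p + 8) = (p - 2)*(p + 1)*(p + 2)*(p^4 + 8*p^3 + 21*p^2 + 22*p + 8) = (p - 2)*(p + 1)^2*(p + 2)*(p^3 + 7*p^2 + 14*p + 8) = (p - 2)*(p + 1)^2*(p + 2)*(p + 4)*(p^2 + 3*p + 2) = (p - 2)*(p + 1)^2*(p + 2)^2*(p + 4)*(p + 1)
(4) = (x + 4)*(x^3 + 6*x^2 + 9*x) = (x + 3)*(x + 4)*(x^2 + 3*x) = x*(x + 3)*(x + 4)*(x + 3)
(5) = (w + 4)*(w^4 - 7*w^3 - 5*w^2 + 111*w - 180) = (w - 3)*(w + 4)*(w^3 - 4*w^2 - 17*w + 60) = (w - 5)*(w - 3)*(w + 4)*(w^2 + w - 12) = (w - 5)*(w - 3)^2*(w + 4)*(w + 4)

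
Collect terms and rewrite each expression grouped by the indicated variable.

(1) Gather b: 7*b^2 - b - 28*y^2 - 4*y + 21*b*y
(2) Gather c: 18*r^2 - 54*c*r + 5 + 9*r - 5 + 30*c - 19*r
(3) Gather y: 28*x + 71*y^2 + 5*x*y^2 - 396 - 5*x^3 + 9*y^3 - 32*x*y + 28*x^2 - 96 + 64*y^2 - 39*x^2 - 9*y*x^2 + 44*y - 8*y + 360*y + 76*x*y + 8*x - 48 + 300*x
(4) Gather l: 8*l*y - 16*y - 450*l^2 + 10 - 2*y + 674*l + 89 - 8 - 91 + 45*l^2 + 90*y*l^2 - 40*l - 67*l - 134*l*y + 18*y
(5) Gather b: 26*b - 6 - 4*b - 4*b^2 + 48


(1) = 7*b^2 + b*(21*y - 1) - 28*y^2 - 4*y
(2) = c*(30 - 54*r) + 18*r^2 - 10*r
(3) = -5*x^3 - 11*x^2 + 336*x + 9*y^3 + y^2*(5*x + 135) + y*(-9*x^2 + 44*x + 396) - 540
(4) = l^2*(90*y - 405) + l*(567 - 126*y)
(5) = -4*b^2 + 22*b + 42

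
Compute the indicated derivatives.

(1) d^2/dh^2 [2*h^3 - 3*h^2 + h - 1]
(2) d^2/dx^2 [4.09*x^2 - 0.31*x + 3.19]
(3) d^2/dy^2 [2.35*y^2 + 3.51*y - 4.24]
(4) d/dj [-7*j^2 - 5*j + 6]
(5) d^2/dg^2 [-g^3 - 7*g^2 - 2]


(1) = 12*h - 6
(2) = 8.18000000000000
(3) = 4.70000000000000
(4) = -14*j - 5
(5) = -6*g - 14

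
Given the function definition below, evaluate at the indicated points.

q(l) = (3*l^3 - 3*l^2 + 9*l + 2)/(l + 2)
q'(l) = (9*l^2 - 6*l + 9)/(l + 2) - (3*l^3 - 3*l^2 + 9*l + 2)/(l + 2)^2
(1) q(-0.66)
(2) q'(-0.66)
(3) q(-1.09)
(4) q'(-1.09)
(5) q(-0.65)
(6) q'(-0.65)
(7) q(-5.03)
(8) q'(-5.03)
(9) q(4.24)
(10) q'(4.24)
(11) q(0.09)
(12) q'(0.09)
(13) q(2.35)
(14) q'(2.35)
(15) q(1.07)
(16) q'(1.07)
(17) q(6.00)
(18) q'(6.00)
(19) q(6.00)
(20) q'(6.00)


(1) = -4.56
(2) = 16.00
(3) = -16.77
(4) = 47.25
(5) = -4.40
(6) = 15.63
(7) = 165.33
(8) = -33.52
(9) = 34.44
(10) = 17.78
(11) = 1.33
(12) = 3.44
(13) = 10.46
(14) = 7.85
(15) = 3.87
(16) = 2.94
(17) = 74.50
(18) = 27.81
(19) = 74.50
(20) = 27.81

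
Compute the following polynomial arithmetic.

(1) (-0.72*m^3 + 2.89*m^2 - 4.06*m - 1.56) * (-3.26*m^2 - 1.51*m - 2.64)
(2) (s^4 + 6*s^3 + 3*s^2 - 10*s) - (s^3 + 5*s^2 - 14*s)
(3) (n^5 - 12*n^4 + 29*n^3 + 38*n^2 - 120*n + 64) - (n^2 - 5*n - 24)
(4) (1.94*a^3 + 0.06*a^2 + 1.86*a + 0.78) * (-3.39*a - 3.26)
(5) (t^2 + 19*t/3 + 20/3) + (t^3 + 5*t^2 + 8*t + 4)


(1) = 2.3472*m^5 - 8.3342*m^4 + 10.7725*m^3 + 3.5866*m^2 + 13.074*m + 4.1184
(2) = s^4 + 5*s^3 - 2*s^2 + 4*s
(3) = n^5 - 12*n^4 + 29*n^3 + 37*n^2 - 115*n + 88
(4) = -6.5766*a^4 - 6.5278*a^3 - 6.501*a^2 - 8.7078*a - 2.5428
(5) = t^3 + 6*t^2 + 43*t/3 + 32/3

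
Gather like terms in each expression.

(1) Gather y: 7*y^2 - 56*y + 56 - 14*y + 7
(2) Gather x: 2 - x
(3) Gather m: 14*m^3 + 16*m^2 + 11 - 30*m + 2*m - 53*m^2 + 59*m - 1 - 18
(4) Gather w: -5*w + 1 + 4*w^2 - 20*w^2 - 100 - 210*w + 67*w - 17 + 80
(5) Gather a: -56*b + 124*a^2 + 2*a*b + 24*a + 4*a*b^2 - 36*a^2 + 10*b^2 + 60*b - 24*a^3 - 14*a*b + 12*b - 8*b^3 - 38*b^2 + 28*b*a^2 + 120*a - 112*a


(1) = 7*y^2 - 70*y + 63
(2) = 2 - x
(3) = 14*m^3 - 37*m^2 + 31*m - 8
(4) = -16*w^2 - 148*w - 36
(5) = -24*a^3 + a^2*(28*b + 88) + a*(4*b^2 - 12*b + 32) - 8*b^3 - 28*b^2 + 16*b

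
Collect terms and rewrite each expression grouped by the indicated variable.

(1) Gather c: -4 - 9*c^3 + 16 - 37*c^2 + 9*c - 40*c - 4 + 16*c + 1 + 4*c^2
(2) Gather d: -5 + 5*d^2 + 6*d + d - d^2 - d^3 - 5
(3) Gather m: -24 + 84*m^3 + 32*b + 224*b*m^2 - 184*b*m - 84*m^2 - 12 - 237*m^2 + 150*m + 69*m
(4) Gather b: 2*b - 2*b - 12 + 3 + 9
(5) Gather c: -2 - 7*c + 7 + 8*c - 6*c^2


(1) = -9*c^3 - 33*c^2 - 15*c + 9
(2) = -d^3 + 4*d^2 + 7*d - 10
(3) = 32*b + 84*m^3 + m^2*(224*b - 321) + m*(219 - 184*b) - 36
(4) = 0
(5) = -6*c^2 + c + 5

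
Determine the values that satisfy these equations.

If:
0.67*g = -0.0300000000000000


Then:
g = -0.04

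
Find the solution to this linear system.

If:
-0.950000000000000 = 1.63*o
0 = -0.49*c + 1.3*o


Then:
c = -1.55
o = -0.58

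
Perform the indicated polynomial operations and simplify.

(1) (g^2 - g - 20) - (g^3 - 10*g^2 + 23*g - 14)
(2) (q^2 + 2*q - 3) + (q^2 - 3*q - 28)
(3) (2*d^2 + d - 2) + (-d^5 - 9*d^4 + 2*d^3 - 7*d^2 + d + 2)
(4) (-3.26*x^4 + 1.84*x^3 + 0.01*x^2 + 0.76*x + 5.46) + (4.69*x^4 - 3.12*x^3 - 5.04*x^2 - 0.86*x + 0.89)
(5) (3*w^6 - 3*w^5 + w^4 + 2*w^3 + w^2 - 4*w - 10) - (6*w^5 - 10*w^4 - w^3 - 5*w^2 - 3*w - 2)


(1) = -g^3 + 11*g^2 - 24*g - 6
(2) = 2*q^2 - q - 31
(3) = -d^5 - 9*d^4 + 2*d^3 - 5*d^2 + 2*d
(4) = 1.43*x^4 - 1.28*x^3 - 5.03*x^2 - 0.1*x + 6.35
(5) = 3*w^6 - 9*w^5 + 11*w^4 + 3*w^3 + 6*w^2 - w - 8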